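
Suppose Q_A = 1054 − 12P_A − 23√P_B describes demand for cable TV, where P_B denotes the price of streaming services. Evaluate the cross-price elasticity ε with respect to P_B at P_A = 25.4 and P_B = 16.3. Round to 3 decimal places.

At P_A = 25.4 and P_B = 16.3: Q_A = 656.342.
∂Q_A/∂P_B = -23/(2√P_B) = -23/(2√16.3) = -2.8484.
ε = (∂Q_A/∂P_B)(P_B/Q_A) = -2.8484 × (16.3/656.342) ≈ -0.071.
ε < 0: complements.

-0.071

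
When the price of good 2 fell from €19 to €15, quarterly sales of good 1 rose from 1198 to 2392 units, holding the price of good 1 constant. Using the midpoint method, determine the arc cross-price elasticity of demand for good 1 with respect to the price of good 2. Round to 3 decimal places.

-2.827

ΔQ_1 = 2392 − 1198 = 1194; ΔP_2 = 15 − 19 = -4.
Midpoints: Q̄_1 = 1795.0, P̄_2 = 17.00.
ε = (ΔQ_1/Q̄_1)/(ΔP_2/P̄_2) = (1194/1795.0)/(-4/17.00) ≈ -2.827.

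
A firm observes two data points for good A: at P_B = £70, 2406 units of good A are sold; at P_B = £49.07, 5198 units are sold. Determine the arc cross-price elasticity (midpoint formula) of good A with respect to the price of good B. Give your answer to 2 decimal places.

-2.09

ΔQ_A = 5198 − 2406 = 2792; ΔP_B = 49.07 − 70 = -20.93.
Midpoints: Q̄_A = 3802.0, P̄_B = 59.53.
ε = (ΔQ_A/Q̄_A)/(ΔP_B/P̄_B) = (2792/3802.0)/(-20.93/59.53) ≈ -2.09.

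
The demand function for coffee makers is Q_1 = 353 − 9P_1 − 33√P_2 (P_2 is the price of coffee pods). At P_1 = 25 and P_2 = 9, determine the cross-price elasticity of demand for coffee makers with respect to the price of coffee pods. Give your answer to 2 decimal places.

At P_1 = 25 and P_2 = 9: Q_1 = 29.
∂Q_1/∂P_2 = -33/(2√P_2) = -33/(2√9) = -5.5000.
ε = (∂Q_1/∂P_2)(P_2/Q_1) = -5.5000 × (9/29) ≈ -1.71.

-1.71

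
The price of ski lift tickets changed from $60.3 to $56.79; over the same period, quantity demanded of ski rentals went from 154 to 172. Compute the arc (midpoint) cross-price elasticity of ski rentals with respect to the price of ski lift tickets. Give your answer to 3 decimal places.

-1.842

ΔQ_A = 172 − 154 = 18; ΔP_B = 56.79 − 60.3 = -3.51.
Midpoints: Q̄_A = 163.0, P̄_B = 58.55.
ε = (ΔQ_A/Q̄_A)/(ΔP_B/P̄_B) = (18/163.0)/(-3.51/58.55) ≈ -1.842.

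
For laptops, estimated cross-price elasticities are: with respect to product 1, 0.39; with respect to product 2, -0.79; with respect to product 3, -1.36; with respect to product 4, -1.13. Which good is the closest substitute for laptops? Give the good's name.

product 1

Substitutes have ε > 0. Among the positive values, 0.39 (product 1) is largest.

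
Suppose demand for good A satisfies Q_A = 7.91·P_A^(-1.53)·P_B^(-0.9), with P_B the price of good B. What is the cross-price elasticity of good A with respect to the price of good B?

-0.90

In a log-linear (constant-elasticity) demand function, the coefficient on the exponent of P_B is the cross-price elasticity.
ε = -0.90. Negative, so good A and good B are complements.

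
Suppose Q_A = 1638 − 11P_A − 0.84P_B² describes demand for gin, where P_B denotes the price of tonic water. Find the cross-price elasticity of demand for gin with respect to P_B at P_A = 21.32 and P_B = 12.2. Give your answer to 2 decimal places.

At P_A = 21.32 and P_B = 12.2: Q_A = 1278.454.
∂Q_A/∂P_B = -1.68P_B = -1.68(12.2) = -20.4960.
ε = (∂Q_A/∂P_B)(P_B/Q_A) = -20.4960 × (12.2/1278.454) ≈ -0.20.
ε < 0: complements.

-0.20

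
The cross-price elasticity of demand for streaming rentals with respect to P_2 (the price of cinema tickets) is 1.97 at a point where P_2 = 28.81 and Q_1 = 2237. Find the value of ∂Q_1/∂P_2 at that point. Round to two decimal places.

152.96

ε = (∂Q_1/∂P_2)·(P_2/Q_1) ⇒ ∂Q_1/∂P_2 = ε·Q_1/P_2 = 1.97 × 2237/28.81 ≈ 152.96.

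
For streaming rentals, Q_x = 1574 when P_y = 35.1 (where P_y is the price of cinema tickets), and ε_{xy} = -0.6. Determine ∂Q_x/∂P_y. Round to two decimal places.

-26.91

ε = (∂Q_x/∂P_y)·(P_y/Q_x) ⇒ ∂Q_x/∂P_y = ε·Q_x/P_y = -0.6 × 1574/35.1 ≈ -26.91.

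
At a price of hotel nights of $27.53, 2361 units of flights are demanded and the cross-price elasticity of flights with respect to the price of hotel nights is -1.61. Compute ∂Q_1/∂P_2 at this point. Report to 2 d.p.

ε = (∂Q_1/∂P_2)·(P_2/Q_1) ⇒ ∂Q_1/∂P_2 = ε·Q_1/P_2 = -1.61 × 2361/27.53 ≈ -138.08.

-138.08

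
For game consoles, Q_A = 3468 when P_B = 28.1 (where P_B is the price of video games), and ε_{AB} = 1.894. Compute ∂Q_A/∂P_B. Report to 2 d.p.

ε = (∂Q_A/∂P_B)·(P_B/Q_A) ⇒ ∂Q_A/∂P_B = ε·Q_A/P_B = 1.894 × 3468/28.1 ≈ 233.75.

233.75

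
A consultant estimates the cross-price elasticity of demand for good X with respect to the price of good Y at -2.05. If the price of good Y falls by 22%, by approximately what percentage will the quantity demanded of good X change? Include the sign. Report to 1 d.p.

45.1%

%ΔQ ≈ ε × %ΔP of good Y = -2.05 × (-22%) = 45.1%.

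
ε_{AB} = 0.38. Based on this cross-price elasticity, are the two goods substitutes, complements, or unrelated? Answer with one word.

ε = 0.38 > 0, so a higher price of good B raises demand for good A: substitutes.

substitutes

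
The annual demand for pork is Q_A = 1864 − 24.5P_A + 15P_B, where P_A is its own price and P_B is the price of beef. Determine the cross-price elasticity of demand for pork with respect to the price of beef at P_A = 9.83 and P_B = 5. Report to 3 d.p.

0.044

At P_A = 9.83 and P_B = 5: Q_A = 1698.165.
∂Q_A/∂P_B = 15.
ε = (∂Q_A/∂P_B)(P_B/Q_A) = 15 × (5/1698.165) ≈ 0.044.
Since ε > 0, pork and beef are substitutes.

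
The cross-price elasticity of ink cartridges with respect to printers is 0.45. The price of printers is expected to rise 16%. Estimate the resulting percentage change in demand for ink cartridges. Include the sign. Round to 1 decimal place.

%ΔQ ≈ ε × %ΔP of printers = 0.45 × (16%) = 7.2%.
Demand for ink cartridges rises by about 7.2%.

7.2%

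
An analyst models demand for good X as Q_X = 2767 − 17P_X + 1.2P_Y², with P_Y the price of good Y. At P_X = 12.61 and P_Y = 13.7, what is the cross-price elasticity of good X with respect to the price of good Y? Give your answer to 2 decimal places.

At P_X = 12.61 and P_Y = 13.7: Q_X = 2777.858.
∂Q_X/∂P_Y = 2.4P_Y = 2.4(13.7) = 32.8800.
ε = (∂Q_X/∂P_Y)(P_Y/Q_X) = 32.8800 × (13.7/2777.858) ≈ 0.16.
ε > 0: substitutes.

0.16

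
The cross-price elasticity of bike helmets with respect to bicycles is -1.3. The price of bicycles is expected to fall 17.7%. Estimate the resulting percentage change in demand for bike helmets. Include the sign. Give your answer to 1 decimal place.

%ΔQ ≈ ε × %ΔP of bicycles = -1.3 × (-17.7%) = 23.0%.

23.0%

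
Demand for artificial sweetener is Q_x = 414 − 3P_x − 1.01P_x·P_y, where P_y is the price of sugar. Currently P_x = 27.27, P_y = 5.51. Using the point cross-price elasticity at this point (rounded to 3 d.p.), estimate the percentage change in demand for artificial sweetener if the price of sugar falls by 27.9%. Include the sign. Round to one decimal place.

23.5%

At P_x = 27.27, P_y = 5.51: Q_x = 180.430.
∂Q_x/∂P_y = -1.01P_x = -27.5427.
ε = (∂Q_x/∂P_y)(P_y/Q_x) = -27.5427 × 5.51/180.430 ≈ -0.841.
%ΔQ_x ≈ ε × %ΔP_y = -0.841 × (-27.9%) = 23.5%.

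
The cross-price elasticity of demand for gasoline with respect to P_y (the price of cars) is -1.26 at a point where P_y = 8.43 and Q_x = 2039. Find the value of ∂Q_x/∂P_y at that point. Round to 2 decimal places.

ε = (∂Q_x/∂P_y)·(P_y/Q_x) ⇒ ∂Q_x/∂P_y = ε·Q_x/P_y = -1.26 × 2039/8.43 ≈ -304.76.

-304.76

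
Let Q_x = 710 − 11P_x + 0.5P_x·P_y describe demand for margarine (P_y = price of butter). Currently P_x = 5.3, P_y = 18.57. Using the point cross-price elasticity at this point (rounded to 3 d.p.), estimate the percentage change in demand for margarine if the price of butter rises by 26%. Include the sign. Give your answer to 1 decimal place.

1.8%

At P_x = 5.3, P_y = 18.57: Q_x = 700.911.
∂Q_x/∂P_y = 0.5P_x = 2.6500.
ε = (∂Q_x/∂P_y)(P_y/Q_x) = 2.6500 × 18.57/700.911 ≈ 0.070.
%ΔQ_x ≈ ε × %ΔP_y = 0.070 × (26%) = 1.8%.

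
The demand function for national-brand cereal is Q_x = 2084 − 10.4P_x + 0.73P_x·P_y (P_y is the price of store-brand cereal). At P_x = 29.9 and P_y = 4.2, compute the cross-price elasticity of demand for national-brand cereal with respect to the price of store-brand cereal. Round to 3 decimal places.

At P_x = 29.9 and P_y = 4.2: Q_x = 1864.713.
∂Q_x/∂P_y = 0.73P_x = 0.73(29.9) = 21.8270.
ε = (∂Q_x/∂P_y)(P_y/Q_x) = 21.8270 × (4.2/1864.713) ≈ 0.049.
ε > 0: substitutes.

0.049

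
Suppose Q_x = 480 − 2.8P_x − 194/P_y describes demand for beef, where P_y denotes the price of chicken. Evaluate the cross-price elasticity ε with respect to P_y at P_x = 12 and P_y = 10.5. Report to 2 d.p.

0.04

At P_x = 12 and P_y = 10.5: Q_x = 427.924.
∂Q_x/∂P_y = 194/P_y² = 1.7596.
ε = (∂Q_x/∂P_y)(P_y/Q_x) = 1.7596 × (10.5/427.924) ≈ 0.04.
ε > 0: substitutes.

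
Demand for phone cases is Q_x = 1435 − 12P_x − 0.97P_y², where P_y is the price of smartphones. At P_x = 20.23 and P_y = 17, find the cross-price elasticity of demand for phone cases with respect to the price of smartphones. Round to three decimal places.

-0.615

At P_x = 20.23 and P_y = 17: Q_x = 911.91.
∂Q_x/∂P_y = -1.94P_y = -1.94(17) = -32.9800.
ε = (∂Q_x/∂P_y)(P_y/Q_x) = -32.9800 × (17/911.91) ≈ -0.615.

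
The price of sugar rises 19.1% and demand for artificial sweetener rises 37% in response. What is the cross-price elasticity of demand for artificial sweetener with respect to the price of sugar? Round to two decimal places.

ε = (%ΔQ of artificial sweetener) / (%ΔP of sugar) = (37%) / (19.1%) ≈ 1.94.
Positive cross-price elasticity: substitutes.

1.94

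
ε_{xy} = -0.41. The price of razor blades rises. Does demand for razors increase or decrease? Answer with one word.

ε < 0 and the price of razor blades rises, so the quantity of razors moves in the opposite direction: it decreases.

decrease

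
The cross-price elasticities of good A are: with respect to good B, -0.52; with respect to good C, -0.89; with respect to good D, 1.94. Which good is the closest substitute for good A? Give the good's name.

Substitutes have ε > 0. Among the positive values, 1.94 (good D) is largest.

good D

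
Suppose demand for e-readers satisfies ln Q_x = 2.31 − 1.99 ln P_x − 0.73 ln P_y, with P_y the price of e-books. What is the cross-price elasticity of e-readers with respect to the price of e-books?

-0.73

In a log-linear (constant-elasticity) demand function, the coefficient on ln P_y is the cross-price elasticity.
ε = -0.73. Negative, so e-readers and e-books are complements.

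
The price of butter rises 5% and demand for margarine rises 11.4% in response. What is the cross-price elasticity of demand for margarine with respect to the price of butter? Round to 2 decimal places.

ε = (%ΔQ of margarine) / (%ΔP of butter) = (11.4%) / (5%) ≈ 2.28.

2.28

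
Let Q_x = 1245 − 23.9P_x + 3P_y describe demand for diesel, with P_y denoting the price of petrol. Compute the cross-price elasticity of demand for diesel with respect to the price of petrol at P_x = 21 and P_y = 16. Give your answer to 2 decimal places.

0.06

At P_x = 21 and P_y = 16: Q_x = 791.1.
∂Q_x/∂P_y = 3.
ε = (∂Q_x/∂P_y)(P_y/Q_x) = 3 × (16/791.1) ≈ 0.06.
Since ε > 0, diesel and petrol are substitutes.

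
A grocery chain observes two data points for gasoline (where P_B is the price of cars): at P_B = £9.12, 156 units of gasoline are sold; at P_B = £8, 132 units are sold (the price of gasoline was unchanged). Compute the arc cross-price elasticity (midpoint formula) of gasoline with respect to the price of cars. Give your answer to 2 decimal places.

ΔQ_A = 132 − 156 = -24; ΔP_B = 8 − 9.12 = -1.12.
Midpoints: Q̄_A = 144.0, P̄_B = 8.56.
ε = (ΔQ_A/Q̄_A)/(ΔP_B/P̄_B) = (-24/144.0)/(-1.12/8.56) ≈ 1.27.
ε > 0: gasoline and cars are substitutes.

1.27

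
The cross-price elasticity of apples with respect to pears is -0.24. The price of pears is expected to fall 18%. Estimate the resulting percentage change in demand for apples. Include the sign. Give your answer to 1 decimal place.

%ΔQ ≈ ε × %ΔP of pears = -0.24 × (-18%) = 4.3%.

4.3%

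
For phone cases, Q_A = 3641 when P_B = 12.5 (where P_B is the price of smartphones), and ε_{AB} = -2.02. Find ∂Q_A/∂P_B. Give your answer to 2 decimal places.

ε = (∂Q_A/∂P_B)·(P_B/Q_A) ⇒ ∂Q_A/∂P_B = ε·Q_A/P_B = -2.02 × 3641/12.5 ≈ -588.39.

-588.39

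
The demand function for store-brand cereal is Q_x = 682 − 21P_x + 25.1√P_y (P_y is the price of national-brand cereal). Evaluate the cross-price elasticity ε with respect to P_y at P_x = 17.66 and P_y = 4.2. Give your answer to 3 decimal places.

At P_x = 17.66 and P_y = 4.2: Q_x = 362.580.
∂Q_x/∂P_y = 25.1/(2√P_y) = 25.1/(2√4.2) = 6.1238.
ε = (∂Q_x/∂P_y)(P_y/Q_x) = 6.1238 × (4.2/362.580) ≈ 0.071.
ε > 0: substitutes.

0.071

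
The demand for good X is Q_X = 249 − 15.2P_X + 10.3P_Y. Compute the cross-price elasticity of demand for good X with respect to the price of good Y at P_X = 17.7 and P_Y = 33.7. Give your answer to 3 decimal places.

1.061

At P_X = 17.7 and P_Y = 33.7: Q_X = 327.07.
∂Q_X/∂P_Y = 10.3.
ε = (∂Q_X/∂P_Y)(P_Y/Q_X) = 10.3 × (33.7/327.07) ≈ 1.061.
Since ε > 0, good X and good Y are substitutes.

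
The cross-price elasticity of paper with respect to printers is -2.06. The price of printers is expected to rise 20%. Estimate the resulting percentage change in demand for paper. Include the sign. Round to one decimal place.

%ΔQ ≈ ε × %ΔP of printers = -2.06 × (20%) = -41.2%.
Demand for paper falls by about 41.2%.

-41.2%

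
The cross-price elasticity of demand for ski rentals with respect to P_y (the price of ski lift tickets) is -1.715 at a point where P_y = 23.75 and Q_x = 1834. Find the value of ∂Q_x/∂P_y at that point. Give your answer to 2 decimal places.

-132.43

ε = (∂Q_x/∂P_y)·(P_y/Q_x) ⇒ ∂Q_x/∂P_y = ε·Q_x/P_y = -1.715 × 1834/23.75 ≈ -132.43.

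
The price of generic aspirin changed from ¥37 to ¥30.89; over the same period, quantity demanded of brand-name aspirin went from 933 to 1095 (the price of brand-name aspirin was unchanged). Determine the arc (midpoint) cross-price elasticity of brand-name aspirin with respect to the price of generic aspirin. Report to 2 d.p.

ΔQ_A = 1095 − 933 = 162; ΔP_B = 30.89 − 37 = -6.11.
Midpoints: Q̄_A = 1014.0, P̄_B = 33.95.
ε = (ΔQ_A/Q̄_A)/(ΔP_B/P̄_B) = (162/1014.0)/(-6.11/33.95) ≈ -0.89.
ε < 0: brand-name aspirin and generic aspirin are complements.

-0.89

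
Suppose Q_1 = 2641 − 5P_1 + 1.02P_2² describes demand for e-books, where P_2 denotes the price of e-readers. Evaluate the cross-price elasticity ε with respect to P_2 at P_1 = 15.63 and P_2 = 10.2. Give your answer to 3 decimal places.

0.080

At P_1 = 15.63 and P_2 = 10.2: Q_1 = 2668.971.
∂Q_1/∂P_2 = 2.04P_2 = 2.04(10.2) = 20.8080.
ε = (∂Q_1/∂P_2)(P_2/Q_1) = 20.8080 × (10.2/2668.971) ≈ 0.080.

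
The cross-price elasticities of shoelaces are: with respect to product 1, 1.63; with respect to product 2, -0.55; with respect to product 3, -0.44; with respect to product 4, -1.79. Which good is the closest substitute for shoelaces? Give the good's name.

product 1

Substitutes have ε > 0. Among the positive values, 1.63 (product 1) is largest.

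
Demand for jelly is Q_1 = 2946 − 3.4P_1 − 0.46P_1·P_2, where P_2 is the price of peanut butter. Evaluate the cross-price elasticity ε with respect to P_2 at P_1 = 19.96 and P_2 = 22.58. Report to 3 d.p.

At P_1 = 19.96 and P_2 = 22.58: Q_1 = 2670.815.
∂Q_1/∂P_2 = -0.46P_1 = -0.46(19.96) = -9.1816.
ε = (∂Q_1/∂P_2)(P_2/Q_1) = -9.1816 × (22.58/2670.815) ≈ -0.078.
ε < 0: complements.

-0.078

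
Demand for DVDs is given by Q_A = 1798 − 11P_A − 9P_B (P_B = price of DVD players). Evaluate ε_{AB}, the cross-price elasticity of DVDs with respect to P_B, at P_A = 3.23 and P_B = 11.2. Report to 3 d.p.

-0.061

At P_A = 3.23 and P_B = 11.2: Q_A = 1661.67.
∂Q_A/∂P_B = -9.
ε = (∂Q_A/∂P_B)(P_B/Q_A) = -9 × (11.2/1661.67) ≈ -0.061.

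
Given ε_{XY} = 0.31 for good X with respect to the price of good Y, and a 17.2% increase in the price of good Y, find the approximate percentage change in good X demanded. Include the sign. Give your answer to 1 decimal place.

%ΔQ ≈ ε × %ΔP of good Y = 0.31 × (17.2%) = 5.3%.
Demand for good X rises by about 5.3%.

5.3%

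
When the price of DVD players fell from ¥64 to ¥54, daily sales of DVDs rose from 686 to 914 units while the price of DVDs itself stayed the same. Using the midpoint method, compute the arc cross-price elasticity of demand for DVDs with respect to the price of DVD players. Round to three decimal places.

ΔQ_A = 914 − 686 = 228; ΔP_B = 54 − 64 = -10.
Midpoints: Q̄_A = 800.0, P̄_B = 59.00.
ε = (ΔQ_A/Q̄_A)/(ΔP_B/P̄_B) = (228/800.0)/(-10/59.00) ≈ -1.682.
ε < 0: DVDs and DVD players are complements.

-1.682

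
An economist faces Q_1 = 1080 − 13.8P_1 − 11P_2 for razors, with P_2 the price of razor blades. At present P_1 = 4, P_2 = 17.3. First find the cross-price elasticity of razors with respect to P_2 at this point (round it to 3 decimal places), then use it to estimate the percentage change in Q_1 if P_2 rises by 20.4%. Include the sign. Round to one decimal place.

At P_1 = 4, P_2 = 17.3: Q_1 = 834.5.
∂Q_1/∂P_2 = -11.
ε = (∂Q_1/∂P_2)(P_2/Q_1) = -11.0000 × 17.3/834.5 ≈ -0.228.
%ΔQ_1 ≈ ε × %ΔP_2 = -0.228 × (20.4%) = -4.7%.

-4.7%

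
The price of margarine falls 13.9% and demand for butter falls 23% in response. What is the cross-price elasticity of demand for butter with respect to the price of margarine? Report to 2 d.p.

1.65

ε = (%ΔQ of butter) / (%ΔP of margarine) = (-23%) / (-13.9%) ≈ 1.65.
Positive cross-price elasticity: substitutes.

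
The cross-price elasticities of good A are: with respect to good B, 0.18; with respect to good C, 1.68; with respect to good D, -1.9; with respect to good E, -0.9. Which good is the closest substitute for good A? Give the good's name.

good C

Substitutes have ε > 0. Among the positive values, 1.68 (good C) is largest.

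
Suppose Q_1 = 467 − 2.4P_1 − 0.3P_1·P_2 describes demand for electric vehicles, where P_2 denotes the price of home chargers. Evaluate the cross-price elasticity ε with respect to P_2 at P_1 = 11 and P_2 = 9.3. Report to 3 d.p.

At P_1 = 11 and P_2 = 9.3: Q_1 = 409.91.
∂Q_1/∂P_2 = -0.3P_1 = -0.3(11) = -3.3000.
ε = (∂Q_1/∂P_2)(P_2/Q_1) = -3.3000 × (9.3/409.91) ≈ -0.075.

-0.075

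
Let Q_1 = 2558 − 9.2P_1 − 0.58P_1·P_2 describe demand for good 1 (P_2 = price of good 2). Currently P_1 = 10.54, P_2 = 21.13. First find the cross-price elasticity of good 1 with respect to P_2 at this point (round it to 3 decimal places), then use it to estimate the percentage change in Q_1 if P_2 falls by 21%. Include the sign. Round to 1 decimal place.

At P_1 = 10.54, P_2 = 21.13: Q_1 = 2331.860.
∂Q_1/∂P_2 = -0.58P_1 = -6.1132.
ε = (∂Q_1/∂P_2)(P_2/Q_1) = -6.1132 × 21.13/2331.860 ≈ -0.055.
%ΔQ_1 ≈ ε × %ΔP_2 = -0.055 × (-21%) = 1.2%.

1.2%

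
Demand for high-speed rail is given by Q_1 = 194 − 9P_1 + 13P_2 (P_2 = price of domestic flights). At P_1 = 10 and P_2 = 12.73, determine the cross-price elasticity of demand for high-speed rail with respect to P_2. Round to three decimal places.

0.614

At P_1 = 10 and P_2 = 12.73: Q_1 = 269.49.
∂Q_1/∂P_2 = 13.
ε = (∂Q_1/∂P_2)(P_2/Q_1) = 13 × (12.73/269.49) ≈ 0.614.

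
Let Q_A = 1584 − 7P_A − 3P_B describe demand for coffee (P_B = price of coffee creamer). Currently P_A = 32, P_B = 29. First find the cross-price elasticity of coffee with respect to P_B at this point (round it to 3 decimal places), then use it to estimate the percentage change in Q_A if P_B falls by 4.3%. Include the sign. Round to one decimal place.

At P_A = 32, P_B = 29: Q_A = 1273.
∂Q_A/∂P_B = -3.
ε = (∂Q_A/∂P_B)(P_B/Q_A) = -3.0000 × 29/1273 ≈ -0.068.
%ΔQ_A ≈ ε × %ΔP_B = -0.068 × (-4.3%) = 0.3%.

0.3%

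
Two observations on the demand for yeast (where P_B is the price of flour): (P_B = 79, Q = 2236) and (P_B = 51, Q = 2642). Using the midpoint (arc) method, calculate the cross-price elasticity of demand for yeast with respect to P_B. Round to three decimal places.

-0.386

ΔQ_A = 2642 − 2236 = 406; ΔP_B = 51 − 79 = -28.
Midpoints: Q̄_A = 2439.0, P̄_B = 65.00.
ε = (ΔQ_A/Q̄_A)/(ΔP_B/P̄_B) = (406/2439.0)/(-28/65.00) ≈ -0.386.
ε < 0: yeast and flour are complements.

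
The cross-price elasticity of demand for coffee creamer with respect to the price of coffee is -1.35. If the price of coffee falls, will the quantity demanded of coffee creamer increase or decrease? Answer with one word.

ε < 0 and the price of coffee falls, so the quantity of coffee creamer moves in the opposite direction: it increases.

increase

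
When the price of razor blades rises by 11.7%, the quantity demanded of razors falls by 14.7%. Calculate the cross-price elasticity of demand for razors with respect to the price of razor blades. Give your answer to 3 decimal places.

ε = (%ΔQ of razors) / (%ΔP of razor blades) = (-14.7%) / (11.7%) ≈ -1.256.

-1.256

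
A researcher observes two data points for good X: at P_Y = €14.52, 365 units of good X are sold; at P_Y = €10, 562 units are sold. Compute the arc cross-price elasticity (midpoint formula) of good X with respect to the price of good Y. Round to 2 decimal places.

-1.15

ΔQ_X = 562 − 365 = 197; ΔP_Y = 10 − 14.52 = -4.52.
Midpoints: Q̄_X = 463.5, P̄_Y = 12.26.
ε = (ΔQ_X/Q̄_X)/(ΔP_Y/P̄_Y) = (197/463.5)/(-4.52/12.26) ≈ -1.15.
ε < 0: good X and good Y are complements.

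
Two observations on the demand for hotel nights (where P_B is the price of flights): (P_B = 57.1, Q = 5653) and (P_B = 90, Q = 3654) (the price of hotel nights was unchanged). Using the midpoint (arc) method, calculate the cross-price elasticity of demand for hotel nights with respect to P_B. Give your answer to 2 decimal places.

-0.96

ΔQ_A = 3654 − 5653 = -1999; ΔP_B = 90 − 57.1 = 32.9.
Midpoints: Q̄_A = 4653.5, P̄_B = 73.55.
ε = (ΔQ_A/Q̄_A)/(ΔP_B/P̄_B) = (-1999/4653.5)/(32.9/73.55) ≈ -0.96.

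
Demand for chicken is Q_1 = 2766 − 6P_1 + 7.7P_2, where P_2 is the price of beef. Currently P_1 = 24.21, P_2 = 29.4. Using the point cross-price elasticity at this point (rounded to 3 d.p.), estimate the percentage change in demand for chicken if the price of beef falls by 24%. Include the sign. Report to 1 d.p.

At P_1 = 24.21, P_2 = 29.4: Q_1 = 2847.12.
∂Q_1/∂P_2 = 7.7.
ε = (∂Q_1/∂P_2)(P_2/Q_1) = 7.7000 × 29.4/2847.12 ≈ 0.080.
%ΔQ_1 ≈ ε × %ΔP_2 = 0.080 × (-24%) = -1.9%.

-1.9%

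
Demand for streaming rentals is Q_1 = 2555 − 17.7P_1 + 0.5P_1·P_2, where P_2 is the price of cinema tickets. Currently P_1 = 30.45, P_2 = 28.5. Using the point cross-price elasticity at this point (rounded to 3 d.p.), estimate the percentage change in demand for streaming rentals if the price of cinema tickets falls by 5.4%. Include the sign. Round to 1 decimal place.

At P_1 = 30.45, P_2 = 28.5: Q_1 = 2449.948.
∂Q_1/∂P_2 = 0.5P_1 = 15.2250.
ε = (∂Q_1/∂P_2)(P_2/Q_1) = 15.2250 × 28.5/2449.948 ≈ 0.177.
%ΔQ_1 ≈ ε × %ΔP_2 = 0.177 × (-5.4%) = -1.0%.

-1.0%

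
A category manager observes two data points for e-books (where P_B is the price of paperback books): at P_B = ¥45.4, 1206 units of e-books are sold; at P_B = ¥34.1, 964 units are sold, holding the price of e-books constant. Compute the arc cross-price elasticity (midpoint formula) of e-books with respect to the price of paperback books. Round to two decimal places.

ΔQ_A = 964 − 1206 = -242; ΔP_B = 34.1 − 45.4 = -11.3.
Midpoints: Q̄_A = 1085.0, P̄_B = 39.75.
ε = (ΔQ_A/Q̄_A)/(ΔP_B/P̄_B) = (-242/1085.0)/(-11.3/39.75) ≈ 0.78.
ε > 0: e-books and paperback books are substitutes.

0.78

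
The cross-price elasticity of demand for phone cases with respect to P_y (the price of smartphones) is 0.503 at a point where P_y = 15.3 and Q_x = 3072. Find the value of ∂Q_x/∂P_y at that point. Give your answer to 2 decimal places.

ε = (∂Q_x/∂P_y)·(P_y/Q_x) ⇒ ∂Q_x/∂P_y = ε·Q_x/P_y = 0.503 × 3072/15.3 ≈ 100.99.

100.99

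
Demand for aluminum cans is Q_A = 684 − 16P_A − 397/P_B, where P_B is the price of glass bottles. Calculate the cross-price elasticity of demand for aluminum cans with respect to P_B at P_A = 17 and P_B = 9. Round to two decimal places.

At P_A = 17 and P_B = 9: Q_A = 367.889.
∂Q_A/∂P_B = 397/P_B² = 4.9012.
ε = (∂Q_A/∂P_B)(P_B/Q_A) = 4.9012 × (9/367.889) ≈ 0.12.

0.12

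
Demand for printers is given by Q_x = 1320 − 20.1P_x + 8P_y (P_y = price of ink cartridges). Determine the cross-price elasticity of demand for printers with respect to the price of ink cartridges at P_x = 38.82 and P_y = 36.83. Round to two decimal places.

0.35

At P_x = 38.82 and P_y = 36.83: Q_x = 834.358.
∂Q_x/∂P_y = 8.
ε = (∂Q_x/∂P_y)(P_y/Q_x) = 8 × (36.83/834.358) ≈ 0.35.
Since ε > 0, printers and ink cartridges are substitutes.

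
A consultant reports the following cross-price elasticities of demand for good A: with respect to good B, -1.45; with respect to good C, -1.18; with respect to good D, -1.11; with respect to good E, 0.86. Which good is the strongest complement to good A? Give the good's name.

Complements have ε < 0. The most negative value is -1.45 (good B).

good B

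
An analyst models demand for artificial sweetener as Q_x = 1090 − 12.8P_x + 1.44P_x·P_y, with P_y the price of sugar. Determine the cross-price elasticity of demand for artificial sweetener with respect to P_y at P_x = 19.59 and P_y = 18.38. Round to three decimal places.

At P_x = 19.59 and P_y = 18.38: Q_x = 1357.740.
∂Q_x/∂P_y = 1.44P_x = 1.44(19.59) = 28.2096.
ε = (∂Q_x/∂P_y)(P_y/Q_x) = 28.2096 × (18.38/1357.740) ≈ 0.382.
ε > 0: substitutes.

0.382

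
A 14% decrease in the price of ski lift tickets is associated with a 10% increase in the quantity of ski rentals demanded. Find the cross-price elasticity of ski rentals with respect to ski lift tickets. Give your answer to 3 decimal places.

-0.714

ε = (%ΔQ of ski rentals) / (%ΔP of ski lift tickets) = (10%) / (-14%) ≈ -0.714.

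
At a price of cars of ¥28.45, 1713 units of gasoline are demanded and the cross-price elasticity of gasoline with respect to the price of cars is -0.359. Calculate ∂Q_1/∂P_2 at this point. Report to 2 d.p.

ε = (∂Q_1/∂P_2)·(P_2/Q_1) ⇒ ∂Q_1/∂P_2 = ε·Q_1/P_2 = -0.359 × 1713/28.45 ≈ -21.62.

-21.62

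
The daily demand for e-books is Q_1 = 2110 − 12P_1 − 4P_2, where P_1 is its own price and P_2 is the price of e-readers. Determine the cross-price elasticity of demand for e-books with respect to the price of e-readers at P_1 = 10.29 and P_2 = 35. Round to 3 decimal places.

-0.076

At P_1 = 10.29 and P_2 = 35: Q_1 = 1846.52.
∂Q_1/∂P_2 = -4.
ε = (∂Q_1/∂P_2)(P_2/Q_1) = -4 × (35/1846.52) ≈ -0.076.
Since ε < 0, e-books and e-readers are complements.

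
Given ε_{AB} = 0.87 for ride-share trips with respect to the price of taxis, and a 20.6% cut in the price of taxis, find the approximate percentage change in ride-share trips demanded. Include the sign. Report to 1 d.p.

-17.9%

%ΔQ ≈ ε × %ΔP of taxis = 0.87 × (-20.6%) = -17.9%.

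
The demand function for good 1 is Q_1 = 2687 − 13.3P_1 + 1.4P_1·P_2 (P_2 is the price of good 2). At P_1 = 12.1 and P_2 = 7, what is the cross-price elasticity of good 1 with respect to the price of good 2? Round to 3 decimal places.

At P_1 = 12.1 and P_2 = 7: Q_1 = 2644.65.
∂Q_1/∂P_2 = 1.4P_1 = 1.4(12.1) = 16.9400.
ε = (∂Q_1/∂P_2)(P_2/Q_1) = 16.9400 × (7/2644.65) ≈ 0.045.

0.045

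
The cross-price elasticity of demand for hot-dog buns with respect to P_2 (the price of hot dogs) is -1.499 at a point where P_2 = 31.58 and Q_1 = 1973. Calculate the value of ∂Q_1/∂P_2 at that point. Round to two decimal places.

ε = (∂Q_1/∂P_2)·(P_2/Q_1) ⇒ ∂Q_1/∂P_2 = ε·Q_1/P_2 = -1.499 × 1973/31.58 ≈ -93.65.

-93.65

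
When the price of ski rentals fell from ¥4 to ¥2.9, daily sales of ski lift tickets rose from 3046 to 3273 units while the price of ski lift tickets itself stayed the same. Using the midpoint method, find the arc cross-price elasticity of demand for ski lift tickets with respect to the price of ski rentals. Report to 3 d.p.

-0.225

ΔQ_A = 3273 − 3046 = 227; ΔP_B = 2.9 − 4 = -1.1.
Midpoints: Q̄_A = 3159.5, P̄_B = 3.45.
ε = (ΔQ_A/Q̄_A)/(ΔP_B/P̄_B) = (227/3159.5)/(-1.1/3.45) ≈ -0.225.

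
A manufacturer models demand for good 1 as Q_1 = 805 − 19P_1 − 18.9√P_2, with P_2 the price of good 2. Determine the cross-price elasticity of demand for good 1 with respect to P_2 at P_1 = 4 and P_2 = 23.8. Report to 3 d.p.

-0.072

At P_1 = 4 and P_2 = 23.8: Q_1 = 636.796.
∂Q_1/∂P_2 = -18.9/(2√P_2) = -18.9/(2√23.8) = -1.9371.
ε = (∂Q_1/∂P_2)(P_2/Q_1) = -1.9371 × (23.8/636.796) ≈ -0.072.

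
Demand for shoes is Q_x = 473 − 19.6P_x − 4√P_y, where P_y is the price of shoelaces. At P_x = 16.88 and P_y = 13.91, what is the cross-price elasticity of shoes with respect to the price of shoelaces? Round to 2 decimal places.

At P_x = 16.88 and P_y = 13.91: Q_x = 127.234.
∂Q_x/∂P_y = -4/(2√P_y) = -4/(2√13.91) = -0.5362.
ε = (∂Q_x/∂P_y)(P_y/Q_x) = -0.5362 × (13.91/127.234) ≈ -0.06.

-0.06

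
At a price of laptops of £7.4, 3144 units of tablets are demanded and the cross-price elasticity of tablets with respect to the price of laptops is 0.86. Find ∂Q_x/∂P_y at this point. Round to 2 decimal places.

ε = (∂Q_x/∂P_y)·(P_y/Q_x) ⇒ ∂Q_x/∂P_y = ε·Q_x/P_y = 0.86 × 3144/7.4 ≈ 365.38.

365.38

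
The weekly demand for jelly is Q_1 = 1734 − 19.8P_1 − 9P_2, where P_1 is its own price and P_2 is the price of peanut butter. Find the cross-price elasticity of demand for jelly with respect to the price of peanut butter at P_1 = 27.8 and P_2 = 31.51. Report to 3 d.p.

-0.315

At P_1 = 27.8 and P_2 = 31.51: Q_1 = 899.97.
∂Q_1/∂P_2 = -9.
ε = (∂Q_1/∂P_2)(P_2/Q_1) = -9 × (31.51/899.97) ≈ -0.315.
Since ε < 0, jelly and peanut butter are complements.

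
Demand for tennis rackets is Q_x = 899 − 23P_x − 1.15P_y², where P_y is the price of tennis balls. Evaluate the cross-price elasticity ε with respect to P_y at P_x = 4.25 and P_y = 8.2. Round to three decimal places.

-0.214

At P_x = 4.25 and P_y = 8.2: Q_x = 723.924.
∂Q_x/∂P_y = -2.3P_y = -2.3(8.2) = -18.8600.
ε = (∂Q_x/∂P_y)(P_y/Q_x) = -18.8600 × (8.2/723.924) ≈ -0.214.
ε < 0: complements.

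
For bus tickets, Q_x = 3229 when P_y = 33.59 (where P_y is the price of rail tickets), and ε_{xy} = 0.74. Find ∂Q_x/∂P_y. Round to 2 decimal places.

ε = (∂Q_x/∂P_y)·(P_y/Q_x) ⇒ ∂Q_x/∂P_y = ε·Q_x/P_y = 0.74 × 3229/33.59 ≈ 71.14.

71.14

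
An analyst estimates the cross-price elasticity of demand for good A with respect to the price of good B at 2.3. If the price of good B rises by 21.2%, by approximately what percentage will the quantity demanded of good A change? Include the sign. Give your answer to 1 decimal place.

%ΔQ ≈ ε × %ΔP of good B = 2.3 × (21.2%) = 48.8%.
Demand for good A rises by about 48.8%.

48.8%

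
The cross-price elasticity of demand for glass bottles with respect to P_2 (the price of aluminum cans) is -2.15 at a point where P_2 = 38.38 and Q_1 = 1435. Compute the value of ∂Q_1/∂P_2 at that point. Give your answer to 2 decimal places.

-80.39

ε = (∂Q_1/∂P_2)·(P_2/Q_1) ⇒ ∂Q_1/∂P_2 = ε·Q_1/P_2 = -2.15 × 1435/38.38 ≈ -80.39.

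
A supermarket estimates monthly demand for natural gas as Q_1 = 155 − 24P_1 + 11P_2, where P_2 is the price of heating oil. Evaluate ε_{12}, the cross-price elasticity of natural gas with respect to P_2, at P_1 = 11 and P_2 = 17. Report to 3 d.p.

2.397

At P_1 = 11 and P_2 = 17: Q_1 = 78.
∂Q_1/∂P_2 = 11.
ε = (∂Q_1/∂P_2)(P_2/Q_1) = 11 × (17/78) ≈ 2.397.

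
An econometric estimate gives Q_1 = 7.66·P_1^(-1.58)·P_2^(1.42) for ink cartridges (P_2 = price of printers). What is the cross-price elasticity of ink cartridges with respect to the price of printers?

1.42

In a log-linear (constant-elasticity) demand function, the coefficient on the exponent of P_2 is the cross-price elasticity.
ε = 1.42. Positive, so ink cartridges and printers are substitutes.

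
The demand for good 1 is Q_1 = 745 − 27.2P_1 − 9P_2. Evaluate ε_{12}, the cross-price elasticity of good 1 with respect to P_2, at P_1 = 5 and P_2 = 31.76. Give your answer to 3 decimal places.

-0.885

At P_1 = 5 and P_2 = 31.76: Q_1 = 323.16.
∂Q_1/∂P_2 = -9.
ε = (∂Q_1/∂P_2)(P_2/Q_1) = -9 × (31.76/323.16) ≈ -0.885.
Since ε < 0, good 1 and good 2 are complements.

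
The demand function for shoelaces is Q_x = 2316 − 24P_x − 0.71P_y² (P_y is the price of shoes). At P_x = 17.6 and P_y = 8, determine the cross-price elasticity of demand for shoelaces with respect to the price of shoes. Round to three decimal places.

-0.049

At P_x = 17.6 and P_y = 8: Q_x = 1848.16.
∂Q_x/∂P_y = -1.42P_y = -1.42(8) = -11.3600.
ε = (∂Q_x/∂P_y)(P_y/Q_x) = -11.3600 × (8/1848.16) ≈ -0.049.
ε < 0: complements.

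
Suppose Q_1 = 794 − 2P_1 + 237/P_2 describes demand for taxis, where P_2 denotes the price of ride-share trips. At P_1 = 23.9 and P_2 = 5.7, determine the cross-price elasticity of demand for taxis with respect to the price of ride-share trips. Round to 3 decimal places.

At P_1 = 23.9 and P_2 = 5.7: Q_1 = 787.779.
∂Q_1/∂P_2 = −237/P_2² = -7.2946.
ε = (∂Q_1/∂P_2)(P_2/Q_1) = -7.2946 × (5.7/787.779) ≈ -0.053.

-0.053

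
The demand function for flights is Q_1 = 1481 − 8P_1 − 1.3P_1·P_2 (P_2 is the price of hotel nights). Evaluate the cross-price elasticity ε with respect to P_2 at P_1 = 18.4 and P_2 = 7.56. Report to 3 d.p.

-0.157

At P_1 = 18.4 and P_2 = 7.56: Q_1 = 1152.965.
∂Q_1/∂P_2 = -1.3P_1 = -1.3(18.4) = -23.9200.
ε = (∂Q_1/∂P_2)(P_2/Q_1) = -23.9200 × (7.56/1152.965) ≈ -0.157.
ε < 0: complements.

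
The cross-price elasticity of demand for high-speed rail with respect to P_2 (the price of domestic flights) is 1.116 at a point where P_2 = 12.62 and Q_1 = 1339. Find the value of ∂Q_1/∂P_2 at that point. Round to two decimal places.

118.41

ε = (∂Q_1/∂P_2)·(P_2/Q_1) ⇒ ∂Q_1/∂P_2 = ε·Q_1/P_2 = 1.116 × 1339/12.62 ≈ 118.41.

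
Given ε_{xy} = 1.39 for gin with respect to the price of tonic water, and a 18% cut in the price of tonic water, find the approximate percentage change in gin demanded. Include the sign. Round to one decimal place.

-25.0%

%ΔQ ≈ ε × %ΔP of tonic water = 1.39 × (-18%) = -25.0%.
Demand for gin falls by about 25.0%.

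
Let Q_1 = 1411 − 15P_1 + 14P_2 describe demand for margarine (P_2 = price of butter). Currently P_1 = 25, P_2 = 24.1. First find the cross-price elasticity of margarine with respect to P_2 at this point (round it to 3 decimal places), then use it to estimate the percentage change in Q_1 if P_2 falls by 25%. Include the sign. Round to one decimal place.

At P_1 = 25, P_2 = 24.1: Q_1 = 1373.4.
∂Q_1/∂P_2 = 14.
ε = (∂Q_1/∂P_2)(P_2/Q_1) = 14.0000 × 24.1/1373.4 ≈ 0.246.
%ΔQ_1 ≈ ε × %ΔP_2 = 0.246 × (-25%) = -6.2%.

-6.2%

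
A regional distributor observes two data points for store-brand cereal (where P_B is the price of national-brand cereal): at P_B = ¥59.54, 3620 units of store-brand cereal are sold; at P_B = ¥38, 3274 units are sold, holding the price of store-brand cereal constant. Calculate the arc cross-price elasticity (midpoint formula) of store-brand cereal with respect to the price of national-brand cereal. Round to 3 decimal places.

ΔQ_A = 3274 − 3620 = -346; ΔP_B = 38 − 59.54 = -21.54.
Midpoints: Q̄_A = 3447.0, P̄_B = 48.77.
ε = (ΔQ_A/Q̄_A)/(ΔP_B/P̄_B) = (-346/3447.0)/(-21.54/48.77) ≈ 0.227.

0.227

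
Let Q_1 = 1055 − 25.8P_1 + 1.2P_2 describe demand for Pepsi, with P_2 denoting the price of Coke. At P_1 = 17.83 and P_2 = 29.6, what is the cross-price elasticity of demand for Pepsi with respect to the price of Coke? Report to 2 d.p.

0.06

At P_1 = 17.83 and P_2 = 29.6: Q_1 = 630.506.
∂Q_1/∂P_2 = 1.2.
ε = (∂Q_1/∂P_2)(P_2/Q_1) = 1.2 × (29.6/630.506) ≈ 0.06.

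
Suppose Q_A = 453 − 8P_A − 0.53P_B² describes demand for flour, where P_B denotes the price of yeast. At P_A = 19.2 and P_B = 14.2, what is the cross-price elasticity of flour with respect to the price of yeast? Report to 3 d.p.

At P_A = 19.2 and P_B = 14.2: Q_A = 192.531.
∂Q_A/∂P_B = -1.06P_B = -1.06(14.2) = -15.0520.
ε = (∂Q_A/∂P_B)(P_B/Q_A) = -15.0520 × (14.2/192.531) ≈ -1.110.

-1.110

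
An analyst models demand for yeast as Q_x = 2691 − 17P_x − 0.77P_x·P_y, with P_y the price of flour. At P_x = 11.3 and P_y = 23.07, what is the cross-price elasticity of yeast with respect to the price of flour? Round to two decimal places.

At P_x = 11.3 and P_y = 23.07: Q_x = 2298.168.
∂Q_x/∂P_y = -0.77P_x = -0.77(11.3) = -8.7010.
ε = (∂Q_x/∂P_y)(P_y/Q_x) = -8.7010 × (23.07/2298.168) ≈ -0.09.

-0.09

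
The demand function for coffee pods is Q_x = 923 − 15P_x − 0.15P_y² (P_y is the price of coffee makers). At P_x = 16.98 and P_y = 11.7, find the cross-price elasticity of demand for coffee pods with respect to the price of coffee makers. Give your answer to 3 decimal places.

-0.063

At P_x = 16.98 and P_y = 11.7: Q_x = 647.766.
∂Q_x/∂P_y = -0.3P_y = -0.3(11.7) = -3.5100.
ε = (∂Q_x/∂P_y)(P_y/Q_x) = -3.5100 × (11.7/647.766) ≈ -0.063.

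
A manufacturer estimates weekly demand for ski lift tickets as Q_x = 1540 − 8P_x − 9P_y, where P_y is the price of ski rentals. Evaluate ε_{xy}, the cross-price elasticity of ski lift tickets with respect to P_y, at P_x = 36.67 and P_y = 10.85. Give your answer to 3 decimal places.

At P_x = 36.67 and P_y = 10.85: Q_x = 1148.99.
∂Q_x/∂P_y = -9.
ε = (∂Q_x/∂P_y)(P_y/Q_x) = -9 × (10.85/1148.99) ≈ -0.085.

-0.085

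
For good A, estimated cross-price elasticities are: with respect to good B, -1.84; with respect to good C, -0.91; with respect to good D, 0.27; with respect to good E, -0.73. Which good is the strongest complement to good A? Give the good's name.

good B

Complements have ε < 0. The most negative value is -1.84 (good B).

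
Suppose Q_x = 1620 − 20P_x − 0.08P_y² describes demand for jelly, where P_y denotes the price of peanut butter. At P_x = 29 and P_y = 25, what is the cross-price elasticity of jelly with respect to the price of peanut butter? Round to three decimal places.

At P_x = 29 and P_y = 25: Q_x = 990.
∂Q_x/∂P_y = -0.16P_y = -0.16(25) = -4.0000.
ε = (∂Q_x/∂P_y)(P_y/Q_x) = -4.0000 × (25/990) ≈ -0.101.
ε < 0: complements.

-0.101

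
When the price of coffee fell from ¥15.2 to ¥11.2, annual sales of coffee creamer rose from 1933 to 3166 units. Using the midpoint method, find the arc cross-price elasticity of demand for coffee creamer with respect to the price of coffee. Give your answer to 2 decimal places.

ΔQ_A = 3166 − 1933 = 1233; ΔP_B = 11.2 − 15.2 = -4.
Midpoints: Q̄_A = 2549.5, P̄_B = 13.20.
ε = (ΔQ_A/Q̄_A)/(ΔP_B/P̄_B) = (1233/2549.5)/(-4/13.20) ≈ -1.60.
ε < 0: coffee creamer and coffee are complements.

-1.60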